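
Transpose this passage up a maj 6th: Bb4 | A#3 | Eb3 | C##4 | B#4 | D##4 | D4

Bb4 up a major sixth is G5.
A#3: a sixth up reaches F, and 9 semitones makes it F##4.
Eb3: a sixth up reaches C, and 9 semitones makes it C4.
C##4: a sixth up reaches A, and 9 semitones makes it A##4.
A major sixth up from B#4 gives G##5.
A major sixth up from D##4 gives B##4.
A major sixth up from D4 gives B4.

G5 F##4 C4 A##4 G##5 B##4 B4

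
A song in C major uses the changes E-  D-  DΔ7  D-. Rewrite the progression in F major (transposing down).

A- G- GΔ7 G-

C major down to F major is a perfect fifth; each chord root moves by that interval while the quality stays the same.
E-: root E down a perfect fifth → A, giving A-.
D-: root D down a perfect fifth → G, giving G-.
DΔ7: root D down a perfect fifth → G, giving GΔ7.
D-: root D down a perfect fifth → G, giving G-.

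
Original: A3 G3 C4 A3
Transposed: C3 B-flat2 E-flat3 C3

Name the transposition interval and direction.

down a major sixth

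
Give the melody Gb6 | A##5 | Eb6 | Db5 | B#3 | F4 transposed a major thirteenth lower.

Bbb4 C##4 Gb4 Fb3 D#2 Ab2

Gb6 to Bbb4
A##5 to C##4
Eb6 to Gb4
Db5 to Fb3
B#3 to D#2
F4 to Ab2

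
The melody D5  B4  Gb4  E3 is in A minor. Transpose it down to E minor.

A minor to E minor down is a perfect fourth, so every note moves down by that interval.
D5 to A4
B4 to F#4
Gb4 to Db4
E3 to B2

A4 F#4 Db4 B2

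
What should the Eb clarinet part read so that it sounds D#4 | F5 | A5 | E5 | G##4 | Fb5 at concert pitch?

The Eb clarinet sounds a minor third above written, so the written part must be a minor third below concert — transpose each note down.
D#4 to B#3
F5 to D5
A5 to F#5
E5 to C#5
G##4 to E##4
Fb5 to Db5

B#3 D5 F#5 C#5 E##4 Db5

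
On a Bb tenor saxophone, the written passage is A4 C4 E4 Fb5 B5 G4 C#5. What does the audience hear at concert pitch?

G3 Bb2 D3 Ebb4 A4 F3 B3

The Bb tenor saxophone sounds a major ninth below written, so transpose each written note down a major ninth.
A4 -> G3
C4 -> Bb2
E4 -> D3
Fb5 -> Ebb4
B5 -> A4
G4 -> F3
C#5 -> B3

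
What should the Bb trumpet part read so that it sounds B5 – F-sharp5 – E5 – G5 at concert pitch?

C#6 G#5 F#5 A5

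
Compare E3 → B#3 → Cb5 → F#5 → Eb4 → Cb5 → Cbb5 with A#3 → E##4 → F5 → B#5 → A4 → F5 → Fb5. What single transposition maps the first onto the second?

up an augmented fourth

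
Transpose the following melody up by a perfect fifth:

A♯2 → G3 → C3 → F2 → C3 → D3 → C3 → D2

A#2 to E#3
G3 to D4
C3 to G3
F2 to C3
C3 to G3
D3 to A3
C3 to G3
D2 to A2

E#3 D4 G3 C3 G3 A3 G3 A2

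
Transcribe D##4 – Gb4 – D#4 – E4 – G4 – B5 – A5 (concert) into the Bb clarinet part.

The Bb clarinet sounds a major second below written, so the written part must be a major second above concert — transpose each note up.
D##4 -> E##4
Gb4 -> Ab4
D#4 -> E#4
E4 -> F#4
G4 -> A4
B5 -> C#6
A5 -> B5

E##4 Ab4 E#4 F#4 A4 C#6 B5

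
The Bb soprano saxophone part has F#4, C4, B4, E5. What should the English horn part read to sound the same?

First find concert pitch: the Bb soprano saxophone sounds a major second below written, so F#4 C4 B4 E5 sounds E4 Bb3 A4 D5.
Then write for English horn: it sounds a perfect fifth below written, so the part must be a perfect fifth above concert.
E4 → B4
Bb3 → F4
A4 → E5
D5 → A5

B4 F4 E5 A5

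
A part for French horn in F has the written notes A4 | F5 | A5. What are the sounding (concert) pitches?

D4 Bb4 D5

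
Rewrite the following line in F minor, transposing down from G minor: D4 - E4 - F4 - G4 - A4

From G down to F is a major second; apply that to each pitch.
D4 -> C4
E4 -> D4
F4 -> Eb4
G4 -> F4
A4 -> G4

C4 D4 Eb4 F4 G4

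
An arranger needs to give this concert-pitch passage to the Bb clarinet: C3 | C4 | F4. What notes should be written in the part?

The Bb clarinet sounds a major second below written, so the written part must be a major second above concert — transpose each note up.
C3 gives D3
C4 gives D4
F4 gives G4

D3 D4 G4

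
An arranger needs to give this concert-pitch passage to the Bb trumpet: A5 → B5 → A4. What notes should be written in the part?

B5 C#6 B4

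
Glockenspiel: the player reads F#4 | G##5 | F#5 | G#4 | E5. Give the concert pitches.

The glockenspiel sounds a perfect fifteenth above written, so transpose each written note up a perfect fifteenth.
F#4 to F#6
G##5 to G##7
F#5 to F#7
G#4 to G#6
E5 to E7

F#6 G##7 F#7 G#6 E7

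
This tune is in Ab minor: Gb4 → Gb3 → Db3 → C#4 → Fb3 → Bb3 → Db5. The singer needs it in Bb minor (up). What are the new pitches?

From Ab up to Bb is a major second; apply that to each pitch.
Gb4 becomes Ab4
Gb3 becomes Ab3
Db3 becomes Eb3
C#4 becomes D#4
Fb3 becomes Gb3
Bb3 becomes C4
Db5 becomes Eb5

Ab4 Ab3 Eb3 D#4 Gb3 C4 Eb5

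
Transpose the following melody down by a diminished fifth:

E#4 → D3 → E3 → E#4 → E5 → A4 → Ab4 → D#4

A##3 G#2 A#2 A##3 A#4 D#4 D4 G##3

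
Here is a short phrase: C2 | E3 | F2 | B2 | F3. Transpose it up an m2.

C2 → Db2
E3 → F3
F2 → Gb2
B2 → C3
F3 → Gb3

Db2 F3 Gb2 C3 Gb3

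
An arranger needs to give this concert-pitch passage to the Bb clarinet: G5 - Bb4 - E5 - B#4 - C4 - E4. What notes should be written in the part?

A5 C5 F#5 C##5 D4 F#4

The Bb clarinet sounds a major second below written, so the written part must be a major second above concert — transpose each note up.
G5 → A5
Bb4 → C5
E5 → F#5
B#4 → C##5
C4 → D4
E4 → F#4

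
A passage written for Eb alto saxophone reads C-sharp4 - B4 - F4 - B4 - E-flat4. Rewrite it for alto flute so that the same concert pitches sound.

A3 G4 Db4 G4 Cb4

First find concert pitch: the Eb alto saxophone sounds a major sixth below written, so C-sharp4 B4 F4 B4 E-flat4 sounds E3 D4 Ab3 D4 Gb3.
Then write for alto flute: it sounds a perfect fourth below written, so the part must be a perfect fourth above concert.
E3 → A3
D4 → G4
Ab3 → Db4
D4 → G4
Gb3 → Cb4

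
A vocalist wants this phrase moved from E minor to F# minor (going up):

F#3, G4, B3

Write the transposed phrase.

G#3 A4 C#4

From E up to F# is a major second; apply that to each pitch.
F#3 gives G#3
G4 gives A4
B3 gives C#4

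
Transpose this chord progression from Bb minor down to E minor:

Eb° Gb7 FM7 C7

A° C7 BM7 F#7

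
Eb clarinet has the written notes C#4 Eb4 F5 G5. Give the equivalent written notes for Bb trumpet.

First find concert pitch: the Eb clarinet sounds a minor third above written, so C#4 Eb4 F5 G5 sounds E4 Gb4 Ab5 Bb5.
Then write for Bb trumpet: it sounds a major second below written, so the part must be a major second above concert.
E4 → F#4
Gb4 → Ab4
Ab5 → Bb5
Bb5 → C6

F#4 Ab4 Bb5 C6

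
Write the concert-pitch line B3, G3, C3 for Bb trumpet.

C#4 A3 D3

The Bb trumpet sounds a major second below written, so the written part must be a major second above concert — transpose each note up.
B3 gives C#4
G3 gives A3
C3 gives D3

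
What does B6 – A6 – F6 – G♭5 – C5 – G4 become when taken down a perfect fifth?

E6 D6 Bb5 Cb5 F4 C4

B6 → E6
A6 → D6
F6 → Bb5
Gb5 → Cb5
C5 → F4
G4 → C4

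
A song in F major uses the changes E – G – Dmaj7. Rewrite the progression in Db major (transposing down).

C Eb Bbmaj7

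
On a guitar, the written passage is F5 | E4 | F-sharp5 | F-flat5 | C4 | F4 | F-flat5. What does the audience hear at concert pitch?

F4 E3 F#4 Fb4 C3 F3 Fb4

Written C4 on the guitar sounds as C3, a perfect octave lower; apply that shift to every note.
F5 gives F4
E4 gives E3
F#5 gives F#4
Fb5 gives Fb4
C4 gives C3
F4 gives F3
Fb5 gives Fb4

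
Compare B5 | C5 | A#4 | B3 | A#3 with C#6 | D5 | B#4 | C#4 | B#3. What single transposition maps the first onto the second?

up a major second

From B5 to C#6 is 2 letter names — a second of some quality.
B5 to C#6 is 2 semitones, which makes it a major second; the second version is higher, so the direction is up.
Checking another pair — A#3 → B#3 — gives the same interval.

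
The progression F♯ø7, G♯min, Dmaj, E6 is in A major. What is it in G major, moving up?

A major up to G major is a minor seventh; each chord root moves by that interval while the quality stays the same.
F♯ø7: root F♯ up a minor seventh → E, giving Eø7.
G♯min: root G♯ up a minor seventh → F#, giving F#min.
Dmaj: root D up a minor seventh → C, giving Cmaj.
E6: root E up a minor seventh → D, giving D6.

Eø7 F#min Cmaj D6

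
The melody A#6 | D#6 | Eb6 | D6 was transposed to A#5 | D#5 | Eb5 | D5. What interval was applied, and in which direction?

down a perfect octave

Take the first pair: A#6 → A#5. A to A spans 8 letter names, so the interval is some kind of octave.
A#5 to A#6 is 12 semitones, which makes it a perfect octave; the second version is lower, so the direction is down.
Checking another pair — D6 → D5 — gives the same interval.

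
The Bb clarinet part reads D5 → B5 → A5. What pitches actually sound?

C5 A5 G5

The Bb clarinet sounds a major second below written, so transpose each written note down a major second.
D5 to C5
B5 to A5
A5 to G5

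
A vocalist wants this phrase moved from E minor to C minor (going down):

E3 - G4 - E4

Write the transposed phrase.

E minor to C minor down is a major third, so every note moves down by that interval.
E3 → C3
G4 → Eb4
E4 → C4

C3 Eb4 C4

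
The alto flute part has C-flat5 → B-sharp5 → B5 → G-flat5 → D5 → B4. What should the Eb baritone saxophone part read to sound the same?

Eb6 D##7 D#7 Bb6 F#6 D#6

First find concert pitch: the alto flute sounds a perfect fourth below written, so C-flat5 B-sharp5 B5 G-flat5 D5 B4 sounds Gb4 F##5 F#5 Db5 A4 F#4.
Then write for Eb baritone saxophone: it sounds a major thirteenth below written, so the part must be a major thirteenth above concert.
Gb4 → Eb6
F##5 → D##7
F#5 → D#7
Db5 → Bb6
A4 → F#6
F#4 → D#6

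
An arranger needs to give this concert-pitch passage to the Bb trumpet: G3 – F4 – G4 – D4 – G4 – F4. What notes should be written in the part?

Written C4 sounds as Bb3 on the Bb trumpet, so concert pitches are written a major second up.
G3 to A3
F4 to G4
G4 to A4
D4 to E4
G4 to A4
F4 to G4

A3 G4 A4 E4 A4 G4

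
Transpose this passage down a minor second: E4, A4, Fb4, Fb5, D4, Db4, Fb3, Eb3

D#4 G#4 Eb4 Eb5 C#4 C4 Eb3 D3

E4 gives D#4
A4 gives G#4
Fb4 gives Eb4
Fb5 gives Eb5
D4 gives C#4
Db4 gives C4
Fb3 gives Eb3
Eb3 gives D3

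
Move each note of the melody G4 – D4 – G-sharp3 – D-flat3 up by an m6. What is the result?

Eb5 Bb4 E4 Bbb3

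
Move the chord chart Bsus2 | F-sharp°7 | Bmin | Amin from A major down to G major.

Asus2 E°7 Amin Gmin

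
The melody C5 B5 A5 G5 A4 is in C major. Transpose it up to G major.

C major to G major up is a perfect fifth, so every note moves up by that interval.
C5 → G5
B5 → F#6
A5 → E6
G5 → D6
A4 → E5

G5 F#6 E6 D6 E5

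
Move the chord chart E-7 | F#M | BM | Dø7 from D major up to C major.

D major up to C major is a minor seventh; each chord root moves by that interval while the quality stays the same.
E-7: root E up a minor seventh → D, giving D-7.
F#M: root F# up a minor seventh → E, giving EM.
BM: root B up a minor seventh → A, giving AM.
Dø7: root D up a minor seventh → C, giving Cø7.

D-7 EM AM Cø7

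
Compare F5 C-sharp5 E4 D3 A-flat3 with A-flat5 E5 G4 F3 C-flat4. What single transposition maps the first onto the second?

up a minor third

Take the first pair: F5 → Ab5. F to A spans 3 letter names, so the interval is some kind of third.
F5 to Ab5 is 3 semitones, which makes it a minor third; the second version is higher, so the direction is up.
Checking another pair — Ab3 → Cb4 — gives the same interval.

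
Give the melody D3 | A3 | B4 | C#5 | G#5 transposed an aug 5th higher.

A#3 E#4 F##5 G##5 D##6

An augmented fifth up from D3 gives A#3.
An augmented fifth up from A3 gives E#4.
B4 up an augmented fifth is F##5.
C#5 up an augmented fifth is G##5.
G#5: a fifth up reaches D, and 8 semitones makes it D##6.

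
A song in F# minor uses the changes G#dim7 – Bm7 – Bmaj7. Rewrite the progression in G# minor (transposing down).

F# minor down to G# minor is a minor seventh; each chord root moves by that interval while the quality stays the same.
G#dim7: root G# down a minor seventh → A#, giving A#dim7.
Bm7: root B down a minor seventh → C#, giving C#m7.
Bmaj7: root B down a minor seventh → C#, giving C#maj7.

A#dim7 C#m7 C#maj7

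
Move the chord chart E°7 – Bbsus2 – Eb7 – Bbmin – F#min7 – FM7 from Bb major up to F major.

B°7 Fsus2 Bb7 Fmin C#min7 CM7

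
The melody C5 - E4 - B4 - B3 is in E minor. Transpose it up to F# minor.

D5 F#4 C#5 C#4

E minor to F# minor up is a major second, so every note moves up by that interval.
C5 to D5
E4 to F#4
B4 to C#5
B3 to C#4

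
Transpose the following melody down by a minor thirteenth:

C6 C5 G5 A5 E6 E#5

C6 becomes E4
C5 becomes E3
G5 becomes B3
A5 becomes C#4
E6 becomes G#4
E#5 becomes G##3

E4 E3 B3 C#4 G#4 G##3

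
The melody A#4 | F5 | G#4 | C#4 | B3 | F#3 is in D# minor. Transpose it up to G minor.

D5 Bbb5 C5 F4 Eb4 Bb3

D# minor to G minor up is a diminished fourth, so every note moves up by that interval.
A#4 gives D5
F5 gives Bbb5
G#4 gives C5
C#4 gives F4
B3 gives Eb4
F#3 gives Bb3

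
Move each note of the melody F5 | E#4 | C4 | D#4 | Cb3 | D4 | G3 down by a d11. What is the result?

C#4 B##2 G#2 A##2 G1 A#2 D#2

A diminished eleventh down from F5 gives C#4.
E#4 down a diminished eleventh is B##2.
C4: an eleventh down reaches G, and 16 semitones makes it G#2.
D#4: an eleventh down reaches A, and 16 semitones makes it A##2.
Cb3 down a diminished eleventh is G1.
A diminished eleventh down from D4 gives A#2.
A diminished eleventh down from G3 gives D#2.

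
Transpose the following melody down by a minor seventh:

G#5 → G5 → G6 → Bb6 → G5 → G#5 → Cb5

G#5 down a minor seventh is A#4.
A minor seventh down from G5 gives A4.
G6: a seventh down reaches A, and 10 semitones makes it A5.
Bb6: a seventh down reaches C, and 10 semitones makes it C6.
G5: a seventh down reaches A, and 10 semitones makes it A4.
G#5 down a minor seventh is A#4.
A minor seventh down from Cb5 gives Db4.

A#4 A4 A5 C6 A4 A#4 Db4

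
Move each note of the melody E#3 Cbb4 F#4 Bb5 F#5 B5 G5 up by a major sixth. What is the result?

C##4 Abb4 D#5 G6 D#6 G#6 E6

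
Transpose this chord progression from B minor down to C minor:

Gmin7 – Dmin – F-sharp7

B minor down to C minor is a major seventh; each chord root moves by that interval while the quality stays the same.
Gmin7: root G down a major seventh → Ab, giving Abmin7.
Dmin: root D down a major seventh → Eb, giving Ebmin.
F-sharp7: root F-sharp down a major seventh → G, giving G7.

Abmin7 Ebmin G7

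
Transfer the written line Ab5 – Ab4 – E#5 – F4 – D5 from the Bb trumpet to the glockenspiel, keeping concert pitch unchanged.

Gb3 Gb2 D#3 Eb2 C3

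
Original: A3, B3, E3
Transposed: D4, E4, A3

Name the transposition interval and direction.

up a perfect fourth

From A3 to D4 is 4 letter names — a fourth of some quality.
A3 to D4 is 5 semitones, which makes it a perfect fourth; the second version is higher, so the direction is up.
Checking another pair — E3 → A3 — gives the same interval.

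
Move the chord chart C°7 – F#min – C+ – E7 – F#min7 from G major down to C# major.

G major down to C# major is a diminished fifth; each chord root moves by that interval while the quality stays the same.
C°7: root C down a diminished fifth → F#, giving F#°7.
F#min: root F# down a diminished fifth → B#, giving B#min.
C+: root C down a diminished fifth → F#, giving F#+.
E7: root E down a diminished fifth → A#, giving A#7.
F#min7: root F# down a diminished fifth → B#, giving B#min7.

F#°7 B#min F#+ A#7 B#min7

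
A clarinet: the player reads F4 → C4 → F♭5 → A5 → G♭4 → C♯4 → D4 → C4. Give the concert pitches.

D4 A3 Db5 F#5 Eb4 A#3 B3 A3

Written C4 on the A clarinet sounds as A3, a minor third lower; apply that shift to every note.
F4 to D4
C4 to A3
Fb5 to Db5
A5 to F#5
Gb4 to Eb4
C#4 to A#3
D4 to B3
C4 to A3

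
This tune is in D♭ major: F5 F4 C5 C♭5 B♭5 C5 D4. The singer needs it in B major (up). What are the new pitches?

D♭ major to B major up is an augmented sixth, so every note moves up by that interval.
F5 becomes D#6
F4 becomes D#5
C5 becomes A#5
Cb5 becomes A5
Bb5 becomes G#6
C5 becomes A#5
D4 becomes B#4

D#6 D#5 A#5 A5 G#6 A#5 B#4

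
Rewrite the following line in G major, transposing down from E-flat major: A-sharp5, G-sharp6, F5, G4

C##5 B#5 A4 B3

E-flat major to G major down is a minor sixth, so every note moves down by that interval.
A#5 to C##5
G#6 to B#5
F5 to A4
G4 to B3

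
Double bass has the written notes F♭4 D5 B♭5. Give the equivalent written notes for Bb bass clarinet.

Gb4 E5 C6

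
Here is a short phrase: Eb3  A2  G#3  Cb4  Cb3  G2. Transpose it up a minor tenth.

Gb4 C4 B4 Ebb5 Ebb4 Bb3

Eb3 → Gb4
A2 → C4
G#3 → B4
Cb4 → Ebb5
Cb3 → Ebb4
G2 → Bb3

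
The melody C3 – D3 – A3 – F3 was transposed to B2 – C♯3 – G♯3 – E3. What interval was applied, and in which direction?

Take the first pair: C3 → B2. C to B spans 2 letter names, so the interval is some kind of second.
B2 to C3 is 1 semitone, which makes it a minor second; the second version is lower, so the direction is down.
Checking another pair — F3 → E3 — gives the same interval.

down a minor second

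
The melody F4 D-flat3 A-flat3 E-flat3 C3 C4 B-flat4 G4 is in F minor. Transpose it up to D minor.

D5 Bb3 F4 C4 A3 A4 G5 E5

From F up to D is a major sixth; apply that to each pitch.
F4 becomes D5
Db3 becomes Bb3
Ab3 becomes F4
Eb3 becomes C4
C3 becomes A3
C4 becomes A4
Bb4 becomes G5
G4 becomes E5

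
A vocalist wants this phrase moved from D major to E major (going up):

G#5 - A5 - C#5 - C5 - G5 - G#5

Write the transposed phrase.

D major to E major up is a major second, so every note moves up by that interval.
G#5 -> A#5
A5 -> B5
C#5 -> D#5
C5 -> D5
G5 -> A5
G#5 -> A#5

A#5 B5 D#5 D5 A5 A#5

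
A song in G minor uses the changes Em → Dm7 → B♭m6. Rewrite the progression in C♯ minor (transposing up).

A#m G#m7 Em6

G minor up to C♯ minor is an augmented fourth; each chord root moves by that interval while the quality stays the same.
Em: root E up an augmented fourth → A#, giving A#m.
Dm7: root D up an augmented fourth → G#, giving G#m7.
B♭m6: root B♭ up an augmented fourth → E, giving Em6.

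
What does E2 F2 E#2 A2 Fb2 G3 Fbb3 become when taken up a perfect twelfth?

B3 C4 B#3 E4 Cb4 D5 Cbb5

E2 to B3
F2 to C4
E#2 to B#3
A2 to E4
Fb2 to Cb4
G3 to D5
Fbb3 to Cbb5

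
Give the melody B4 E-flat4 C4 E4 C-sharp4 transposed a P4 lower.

B4 to F#4
Eb4 to Bb3
C4 to G3
E4 to B3
C#4 to G#3

F#4 Bb3 G3 B3 G#3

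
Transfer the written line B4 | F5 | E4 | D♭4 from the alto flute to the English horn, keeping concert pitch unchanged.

C#5 G5 F#4 Eb4

First find concert pitch: the alto flute sounds a perfect fourth below written, so B4 F5 E4 D♭4 sounds F#4 C5 B3 Ab3.
Then write for English horn: it sounds a perfect fifth below written, so the part must be a perfect fifth above concert.
F#4 → C#5
C5 → G5
B3 → F#4
Ab3 → Eb4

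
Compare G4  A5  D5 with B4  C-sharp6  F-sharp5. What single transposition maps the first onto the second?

Take the first pair: G4 → B4. G to B spans 3 letter names, so the interval is some kind of third.
G4 to B4 is 4 semitones, which makes it a major third; the second version is higher, so the direction is up.
Checking another pair — D5 → F#5 — gives the same interval.

up a major third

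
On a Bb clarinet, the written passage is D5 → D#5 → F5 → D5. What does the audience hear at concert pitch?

C5 C#5 Eb5 C5

Written C4 on the Bb clarinet sounds as Bb3, a major second lower; apply that shift to every note.
D5 gives C5
D#5 gives C#5
F5 gives Eb5
D5 gives C5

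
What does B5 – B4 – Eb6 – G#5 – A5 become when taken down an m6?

D#5 D#4 G5 B#4 C#5

B5 down a minor sixth is D#5.
A minor sixth down from B4 gives D#4.
Eb6 down a minor sixth is G5.
G#5 down a minor sixth is B#4.
A5: a sixth down reaches C, and 8 semitones makes it C#5.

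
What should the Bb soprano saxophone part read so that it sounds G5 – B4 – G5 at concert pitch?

A5 C#5 A5

The Bb soprano saxophone sounds a major second below written, so the written part must be a major second above concert — transpose each note up.
G5 -> A5
B4 -> C#5
G5 -> A5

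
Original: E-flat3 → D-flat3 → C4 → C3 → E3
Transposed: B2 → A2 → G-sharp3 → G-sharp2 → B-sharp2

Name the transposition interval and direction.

Take the first pair: Eb3 → B2. E to B spans 4 letter names, so the interval is some kind of fourth.
B2 to Eb3 is 4 semitones, which makes it a diminished fourth; the second version is lower, so the direction is down.
Checking another pair — E3 → B#2 — gives the same interval.

down a diminished fourth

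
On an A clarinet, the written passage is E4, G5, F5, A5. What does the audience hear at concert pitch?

C#4 E5 D5 F#5

Written C4 on the A clarinet sounds as A3, a minor third lower; apply that shift to every note.
E4 becomes C#4
G5 becomes E5
F5 becomes D5
A5 becomes F#5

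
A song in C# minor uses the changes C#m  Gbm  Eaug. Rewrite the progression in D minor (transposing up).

Dm Abbm Faug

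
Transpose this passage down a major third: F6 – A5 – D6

F6: a third down reaches D, and 4 semitones makes it Db6.
A major third down from A5 gives F5.
A major third down from D6 gives Bb5.

Db6 F5 Bb5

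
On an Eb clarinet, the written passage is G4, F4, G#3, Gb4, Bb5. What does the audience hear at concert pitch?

The Eb clarinet sounds a minor third above written, so transpose each written note up a minor third.
G4 becomes Bb4
F4 becomes Ab4
G#3 becomes B3
Gb4 becomes Bbb4
Bb5 becomes Db6

Bb4 Ab4 B3 Bbb4 Db6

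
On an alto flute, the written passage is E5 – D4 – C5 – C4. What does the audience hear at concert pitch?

B4 A3 G4 G3

The alto flute sounds a perfect fourth below written, so transpose each written note down a perfect fourth.
E5 -> B4
D4 -> A3
C5 -> G4
C4 -> G3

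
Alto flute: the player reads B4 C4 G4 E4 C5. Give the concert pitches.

F#4 G3 D4 B3 G4

Written C4 on the alto flute sounds as G3, a perfect fourth lower; apply that shift to every note.
B4 -> F#4
C4 -> G3
G4 -> D4
E4 -> B3
C5 -> G4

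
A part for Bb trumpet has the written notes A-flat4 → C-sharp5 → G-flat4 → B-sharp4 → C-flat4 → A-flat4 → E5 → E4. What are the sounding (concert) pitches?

Gb4 B4 Fb4 A#4 Bbb3 Gb4 D5 D4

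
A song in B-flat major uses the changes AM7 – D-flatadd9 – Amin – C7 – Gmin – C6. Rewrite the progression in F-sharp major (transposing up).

B-flat major up to F-sharp major is an augmented fifth; each chord root moves by that interval while the quality stays the same.
AM7: root A up an augmented fifth → E#, giving E#M7.
D-flatadd9: root D-flat up an augmented fifth → A, giving Aadd9.
Amin: root A up an augmented fifth → E#, giving E#min.
C7: root C up an augmented fifth → G#, giving G#7.
Gmin: root G up an augmented fifth → D#, giving D#min.
C6: root C up an augmented fifth → G#, giving G#6.

E#M7 Aadd9 E#min G#7 D#min G#6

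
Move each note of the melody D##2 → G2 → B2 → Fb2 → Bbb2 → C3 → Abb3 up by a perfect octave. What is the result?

D##2 gives D##3
G2 gives G3
B2 gives B3
Fb2 gives Fb3
Bbb2 gives Bbb3
C3 gives C4
Abb3 gives Abb4

D##3 G3 B3 Fb3 Bbb3 C4 Abb4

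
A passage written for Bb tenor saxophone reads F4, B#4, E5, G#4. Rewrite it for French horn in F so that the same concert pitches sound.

Bb3 E#4 A4 C#4

First find concert pitch: the Bb tenor saxophone sounds a major ninth below written, so F4 B#4 E5 G#4 sounds Eb3 A#3 D4 F#3.
Then write for French horn in F: it sounds a perfect fifth below written, so the part must be a perfect fifth above concert.
Eb3 → Bb3
A#3 → E#4
D4 → A4
F#3 → C#4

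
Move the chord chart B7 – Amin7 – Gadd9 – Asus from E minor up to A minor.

E7 Dmin7 Cadd9 Dsus

E minor up to A minor is a perfect fourth; each chord root moves by that interval while the quality stays the same.
B7: root B up a perfect fourth → E, giving E7.
Amin7: root A up a perfect fourth → D, giving Dmin7.
Gadd9: root G up a perfect fourth → C, giving Cadd9.
Asus: root A up a perfect fourth → D, giving Dsus.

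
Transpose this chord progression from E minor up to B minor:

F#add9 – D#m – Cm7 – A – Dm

E minor up to B minor is a perfect fifth; each chord root moves by that interval while the quality stays the same.
F#add9: root F# up a perfect fifth → C#, giving C#add9.
D#m: root D# up a perfect fifth → A#, giving A#m.
Cm7: root C up a perfect fifth → G, giving Gm7.
A: root A up a perfect fifth → E, giving E.
Dm: root D up a perfect fifth → A, giving Am.

C#add9 A#m Gm7 E Am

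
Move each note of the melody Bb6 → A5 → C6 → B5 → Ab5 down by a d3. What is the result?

G#6 F##5 A#5 G##5 F#5

Bb6: a third down reaches G, and 2 semitones makes it G#6.
A5 down a diminished third is F##5.
C6: a third down reaches A, and 2 semitones makes it A#5.
B5: a third down reaches G, and 2 semitones makes it G##5.
Ab5 down a diminished third is F#5.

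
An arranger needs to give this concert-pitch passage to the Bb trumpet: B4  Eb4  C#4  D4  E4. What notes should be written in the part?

C#5 F4 D#4 E4 F#4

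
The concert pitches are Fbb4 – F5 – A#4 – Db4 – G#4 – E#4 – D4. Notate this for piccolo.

Fbb3 F4 A#3 Db3 G#3 E#3 D3

Written C4 sounds as C5 on the piccolo, so concert pitches are written a perfect octave down.
Fbb4 becomes Fbb3
F5 becomes F4
A#4 becomes A#3
Db4 becomes Db3
G#4 becomes G#3
E#4 becomes E#3
D4 becomes D3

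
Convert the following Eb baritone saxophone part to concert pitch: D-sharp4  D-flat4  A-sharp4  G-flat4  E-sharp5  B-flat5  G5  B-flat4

Written C4 on the Eb baritone saxophone sounds as Eb2, a major thirteenth lower; apply that shift to every note.
D#4 → F#2
Db4 → Fb2
A#4 → C#3
Gb4 → Bbb2
E#5 → G#3
Bb5 → Db4
G5 → Bb3
Bb4 → Db3

F#2 Fb2 C#3 Bbb2 G#3 Db4 Bb3 Db3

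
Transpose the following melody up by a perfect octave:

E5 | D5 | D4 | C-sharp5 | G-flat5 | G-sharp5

E5: an octave up reaches E, and 12 semitones makes it E6.
A perfect octave up from D5 gives D6.
A perfect octave up from D4 gives D5.
A perfect octave up from C#5 gives C#6.
Gb5: an octave up reaches G, and 12 semitones makes it Gb6.
A perfect octave up from G#5 gives G#6.

E6 D6 D5 C#6 Gb6 G#6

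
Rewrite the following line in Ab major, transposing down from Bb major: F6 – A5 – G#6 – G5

Bb major to Ab major down is a major second, so every note moves down by that interval.
F6 → Eb6
A5 → G5
G#6 → F#6
G5 → F5

Eb6 G5 F#6 F5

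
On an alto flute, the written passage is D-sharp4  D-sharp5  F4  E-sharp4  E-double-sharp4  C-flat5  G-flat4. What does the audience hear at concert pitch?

A#3 A#4 C4 B#3 B##3 Gb4 Db4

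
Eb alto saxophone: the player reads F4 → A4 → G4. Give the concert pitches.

Ab3 C4 Bb3

Written C4 on the Eb alto saxophone sounds as Eb3, a major sixth lower; apply that shift to every note.
F4 becomes Ab3
A4 becomes C4
G4 becomes Bb3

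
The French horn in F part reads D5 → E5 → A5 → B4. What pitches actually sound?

Written C4 on the French horn in F sounds as F3, a perfect fifth lower; apply that shift to every note.
D5 -> G4
E5 -> A4
A5 -> D5
B4 -> E4

G4 A4 D5 E4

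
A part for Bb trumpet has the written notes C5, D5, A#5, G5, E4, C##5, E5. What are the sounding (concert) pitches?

Written C4 on the Bb trumpet sounds as Bb3, a major second lower; apply that shift to every note.
C5 gives Bb4
D5 gives C5
A#5 gives G#5
G5 gives F5
E4 gives D4
C##5 gives B#4
E5 gives D5

Bb4 C5 G#5 F5 D4 B#4 D5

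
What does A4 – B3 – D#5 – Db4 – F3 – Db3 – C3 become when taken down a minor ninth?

A4 -> G#3
B3 -> A#2
D#5 -> C##4
Db4 -> C3
F3 -> E2
Db3 -> C2
C3 -> B1

G#3 A#2 C##4 C3 E2 C2 B1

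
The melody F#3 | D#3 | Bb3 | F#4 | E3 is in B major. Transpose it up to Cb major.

Gb3 Eb3 Cbb4 Gb4 Fb3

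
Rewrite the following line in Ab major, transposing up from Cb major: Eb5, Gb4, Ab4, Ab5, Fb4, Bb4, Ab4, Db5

C6 Eb5 F5 F6 Db5 G5 F5 Bb5

From Cb up to Ab is a major sixth; apply that to each pitch.
Eb5 → C6
Gb4 → Eb5
Ab4 → F5
Ab5 → F6
Fb4 → Db5
Bb4 → G5
Ab4 → F5
Db5 → Bb5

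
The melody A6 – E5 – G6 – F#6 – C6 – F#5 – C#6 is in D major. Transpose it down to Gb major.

Db6 Ab4 Cb6 Bb5 Fb5 Bb4 F5

From D down to Gb is an augmented fifth; apply that to each pitch.
A6 gives Db6
E5 gives Ab4
G6 gives Cb6
F#6 gives Bb5
C6 gives Fb5
F#5 gives Bb4
C#6 gives F5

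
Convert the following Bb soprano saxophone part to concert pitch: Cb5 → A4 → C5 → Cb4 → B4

Written C4 on the Bb soprano saxophone sounds as Bb3, a major second lower; apply that shift to every note.
Cb5 -> Bbb4
A4 -> G4
C5 -> Bb4
Cb4 -> Bbb3
B4 -> A4

Bbb4 G4 Bb4 Bbb3 A4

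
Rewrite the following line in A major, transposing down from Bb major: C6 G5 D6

B5 F#5 C#6

Bb major to A major down is a minor second, so every note moves down by that interval.
C6 to B5
G5 to F#5
D6 to C#6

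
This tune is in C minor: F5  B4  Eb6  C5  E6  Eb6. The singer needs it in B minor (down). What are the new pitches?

E5 A#4 D6 B4 D#6 D6

From C down to B is a minor second; apply that to each pitch.
F5 becomes E5
B4 becomes A#4
Eb6 becomes D6
C5 becomes B4
E6 becomes D#6
Eb6 becomes D6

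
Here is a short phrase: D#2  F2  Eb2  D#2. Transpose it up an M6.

D#2: a sixth up reaches B, and 9 semitones makes it B#2.
F2: a sixth up reaches D, and 9 semitones makes it D3.
Eb2 up a major sixth is C3.
D#2: a sixth up reaches B, and 9 semitones makes it B#2.

B#2 D3 C3 B#2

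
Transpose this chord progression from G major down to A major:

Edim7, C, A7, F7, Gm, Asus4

G major down to A major is a minor seventh; each chord root moves by that interval while the quality stays the same.
Edim7: root E down a minor seventh → F#, giving F#dim7.
C: root C down a minor seventh → D, giving D.
A7: root A down a minor seventh → B, giving B7.
F7: root F down a minor seventh → G, giving G7.
Gm: root G down a minor seventh → A, giving Am.
Asus4: root A down a minor seventh → B, giving Bsus4.

F#dim7 D B7 G7 Am Bsus4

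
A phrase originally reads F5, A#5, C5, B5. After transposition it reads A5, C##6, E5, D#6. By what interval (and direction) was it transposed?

Take the first pair: F5 → A5. F to A spans 3 letter names, so the interval is some kind of third.
F5 to A5 is 4 semitones, which makes it a major third; the second version is higher, so the direction is up.
Checking another pair — B5 → D#6 — gives the same interval.

up a major third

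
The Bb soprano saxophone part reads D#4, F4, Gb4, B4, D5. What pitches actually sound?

C#4 Eb4 Fb4 A4 C5

Written C4 on the Bb soprano saxophone sounds as Bb3, a major second lower; apply that shift to every note.
D#4 → C#4
F4 → Eb4
Gb4 → Fb4
B4 → A4
D5 → C5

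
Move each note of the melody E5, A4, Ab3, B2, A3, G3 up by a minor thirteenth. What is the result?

C7 F6 Fb5 G4 F5 Eb5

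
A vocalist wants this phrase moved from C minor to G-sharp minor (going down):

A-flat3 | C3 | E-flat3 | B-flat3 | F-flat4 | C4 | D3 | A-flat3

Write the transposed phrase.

C minor to G-sharp minor down is a diminished fourth, so every note moves down by that interval.
Ab3 to E3
C3 to G#2
Eb3 to B2
Bb3 to F#3
Fb4 to C4
C4 to G#3
D3 to A#2
Ab3 to E3

E3 G#2 B2 F#3 C4 G#3 A#2 E3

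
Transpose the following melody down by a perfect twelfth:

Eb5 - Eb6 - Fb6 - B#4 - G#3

Ab3 Ab4 Bbb4 E#3 C#2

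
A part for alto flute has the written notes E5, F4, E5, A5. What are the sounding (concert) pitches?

The alto flute sounds a perfect fourth below written, so transpose each written note down a perfect fourth.
E5 → B4
F4 → C4
E5 → B4
A5 → E5

B4 C4 B4 E5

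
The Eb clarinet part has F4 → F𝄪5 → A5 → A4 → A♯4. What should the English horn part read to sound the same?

First find concert pitch: the Eb clarinet sounds a minor third above written, so F4 F𝄪5 A5 A4 A♯4 sounds Ab4 A#5 C6 C5 C#5.
Then write for English horn: it sounds a perfect fifth below written, so the part must be a perfect fifth above concert.
Ab4 → Eb5
A#5 → E#6
C6 → G6
C5 → G5
C#5 → G#5

Eb5 E#6 G6 G5 G#5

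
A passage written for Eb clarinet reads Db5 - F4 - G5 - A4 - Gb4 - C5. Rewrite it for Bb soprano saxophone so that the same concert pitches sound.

Gb5 Bb4 C6 D5 Cb5 F5

First find concert pitch: the Eb clarinet sounds a minor third above written, so Db5 F4 G5 A4 Gb4 C5 sounds Fb5 Ab4 Bb5 C5 Bbb4 Eb5.
Then write for Bb soprano saxophone: it sounds a major second below written, so the part must be a major second above concert.
Fb5 → Gb5
Ab4 → Bb4
Bb5 → C6
C5 → D5
Bbb4 → Cb5
Eb5 → F5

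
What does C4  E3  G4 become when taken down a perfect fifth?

F3 A2 C4

C4 → F3
E3 → A2
G4 → C4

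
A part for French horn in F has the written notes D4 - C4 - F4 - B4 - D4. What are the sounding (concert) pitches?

G3 F3 Bb3 E4 G3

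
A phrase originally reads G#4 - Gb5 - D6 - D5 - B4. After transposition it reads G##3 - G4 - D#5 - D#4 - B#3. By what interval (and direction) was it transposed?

down a diminished octave

From G#4 to G##3 is 8 letter names — an octave of some quality.
G##3 to G#4 is 11 semitones, which makes it a diminished octave; the second version is lower, so the direction is down.
Checking another pair — B4 → B#3 — gives the same interval.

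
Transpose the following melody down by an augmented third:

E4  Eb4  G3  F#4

An augmented third down from E4 gives Cb4.
An augmented third down from Eb4 gives Cbb4.
G3 down an augmented third is Ebb3.
F#4 down an augmented third is Db4.

Cb4 Cbb4 Ebb3 Db4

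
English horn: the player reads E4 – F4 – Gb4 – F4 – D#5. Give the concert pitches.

A3 Bb3 Cb4 Bb3 G#4

The English horn sounds a perfect fifth below written, so transpose each written note down a perfect fifth.
E4 to A3
F4 to Bb3
Gb4 to Cb4
F4 to Bb3
D#5 to G#4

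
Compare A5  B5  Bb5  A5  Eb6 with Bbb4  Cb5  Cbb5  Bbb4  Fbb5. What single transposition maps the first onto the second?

Take the first pair: A5 → Bbb4. A to B spans 7 letter names, so the interval is some kind of seventh.
Bbb4 to A5 is 12 semitones, which makes it an augmented seventh; the second version is lower, so the direction is down.
Checking another pair — Eb6 → Fbb5 — gives the same interval.

down an augmented seventh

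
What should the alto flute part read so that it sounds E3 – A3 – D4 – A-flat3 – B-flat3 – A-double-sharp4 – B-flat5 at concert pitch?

A3 D4 G4 Db4 Eb4 D##5 Eb6

The alto flute sounds a perfect fourth below written, so the written part must be a perfect fourth above concert — transpose each note up.
E3 becomes A3
A3 becomes D4
D4 becomes G4
Ab3 becomes Db4
Bb3 becomes Eb4
A##4 becomes D##5
Bb5 becomes Eb6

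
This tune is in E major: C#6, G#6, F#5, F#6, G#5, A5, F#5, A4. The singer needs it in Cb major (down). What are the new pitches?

From E down to Cb is an augmented third; apply that to each pitch.
C#6 → Ab5
G#6 → Eb6
F#5 → Db5
F#6 → Db6
G#5 → Eb5
A5 → Fb5
F#5 → Db5
A4 → Fb4

Ab5 Eb6 Db5 Db6 Eb5 Fb5 Db5 Fb4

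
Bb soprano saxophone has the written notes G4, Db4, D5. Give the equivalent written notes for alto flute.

Bb4 Fb4 F5

First find concert pitch: the Bb soprano saxophone sounds a major second below written, so G4 Db4 D5 sounds F4 Cb4 C5.
Then write for alto flute: it sounds a perfect fourth below written, so the part must be a perfect fourth above concert.
F4 → Bb4
Cb4 → Fb4
C5 → F5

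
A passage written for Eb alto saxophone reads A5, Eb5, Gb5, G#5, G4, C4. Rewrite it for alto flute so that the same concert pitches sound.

F5 Cb5 Ebb5 E5 Eb4 Ab3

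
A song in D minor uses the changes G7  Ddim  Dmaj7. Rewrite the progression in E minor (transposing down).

A7 Edim Emaj7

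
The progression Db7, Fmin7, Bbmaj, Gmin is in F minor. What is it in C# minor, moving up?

A7 C#min7 F#maj D#min

F minor up to C# minor is an augmented fifth; each chord root moves by that interval while the quality stays the same.
Db7: root Db up an augmented fifth → A, giving A7.
Fmin7: root F up an augmented fifth → C#, giving C#min7.
Bbmaj: root Bb up an augmented fifth → F#, giving F#maj.
Gmin: root G up an augmented fifth → D#, giving D#min.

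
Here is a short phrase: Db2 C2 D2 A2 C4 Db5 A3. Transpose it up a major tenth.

Db2 up a major tenth is F3.
C2: a tenth up reaches E, and 16 semitones makes it E3.
D2: a tenth up reaches F, and 16 semitones makes it F#3.
A2: a tenth up reaches C, and 16 semitones makes it C#4.
C4 up a major tenth is E5.
Db5: a tenth up reaches F, and 16 semitones makes it F6.
A major tenth up from A3 gives C#5.

F3 E3 F#3 C#4 E5 F6 C#5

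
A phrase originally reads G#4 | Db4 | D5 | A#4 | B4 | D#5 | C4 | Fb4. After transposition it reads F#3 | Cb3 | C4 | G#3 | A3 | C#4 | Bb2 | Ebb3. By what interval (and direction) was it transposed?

Take the first pair: G#4 → F#3. G to F spans 9 letter names, so the interval is some kind of ninth.
F#3 to G#4 is 14 semitones, which makes it a major ninth; the second version is lower, so the direction is down.
Checking another pair — Fb4 → Ebb3 — gives the same interval.

down a major ninth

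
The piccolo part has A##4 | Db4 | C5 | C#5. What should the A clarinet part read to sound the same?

First find concert pitch: the piccolo sounds a perfect octave above written, so A##4 Db4 C5 C#5 sounds A##5 Db5 C6 C#6.
Then write for A clarinet: it sounds a minor third below written, so the part must be a minor third above concert.
A##5 → C##6
Db5 → Fb5
C6 → Eb6
C#6 → E6

C##6 Fb5 Eb6 E6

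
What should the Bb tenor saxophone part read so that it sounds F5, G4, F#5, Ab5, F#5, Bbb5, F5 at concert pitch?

G6 A5 G#6 Bb6 G#6 Cb7 G6

The Bb tenor saxophone sounds a major ninth below written, so the written part must be a major ninth above concert — transpose each note up.
F5 -> G6
G4 -> A5
F#5 -> G#6
Ab5 -> Bb6
F#5 -> G#6
Bbb5 -> Cb7
F5 -> G6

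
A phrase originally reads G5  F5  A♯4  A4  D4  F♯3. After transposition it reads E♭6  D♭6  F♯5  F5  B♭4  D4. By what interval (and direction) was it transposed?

up a minor sixth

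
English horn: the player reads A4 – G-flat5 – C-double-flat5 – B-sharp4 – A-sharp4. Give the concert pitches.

Written C4 on the English horn sounds as F3, a perfect fifth lower; apply that shift to every note.
A4 -> D4
Gb5 -> Cb5
Cbb5 -> Fbb4
B#4 -> E#4
A#4 -> D#4

D4 Cb5 Fbb4 E#4 D#4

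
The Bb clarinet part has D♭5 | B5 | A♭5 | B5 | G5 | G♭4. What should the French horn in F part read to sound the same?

Gb5 E6 Db6 E6 C6 Cb5

First find concert pitch: the Bb clarinet sounds a major second below written, so D♭5 B5 A♭5 B5 G5 G♭4 sounds Cb5 A5 Gb5 A5 F5 Fb4.
Then write for French horn in F: it sounds a perfect fifth below written, so the part must be a perfect fifth above concert.
Cb5 → Gb5
A5 → E6
Gb5 → Db6
A5 → E6
F5 → C6
Fb4 → Cb5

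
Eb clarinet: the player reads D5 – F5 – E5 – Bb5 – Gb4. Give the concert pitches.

Written C4 on the Eb clarinet sounds as Eb4, a minor third higher; apply that shift to every note.
D5 gives F5
F5 gives Ab5
E5 gives G5
Bb5 gives Db6
Gb4 gives Bbb4

F5 Ab5 G5 Db6 Bbb4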